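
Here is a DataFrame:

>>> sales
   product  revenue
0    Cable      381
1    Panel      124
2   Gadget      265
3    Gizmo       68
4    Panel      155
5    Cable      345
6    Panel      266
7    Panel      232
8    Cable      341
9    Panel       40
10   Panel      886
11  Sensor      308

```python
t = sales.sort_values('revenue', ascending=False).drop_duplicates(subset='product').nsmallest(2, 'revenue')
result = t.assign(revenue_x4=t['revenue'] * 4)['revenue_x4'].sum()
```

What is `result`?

1332

sort by revenue descending:
   product  revenue
10   Panel      886
0    Cable      381
5    Cable      345
8    Cable      341
11  Sensor      308
6    Panel      266
2   Gadget      265
7    Panel      232
4    Panel      155
1    Panel      124
3    Gizmo       68
9    Panel       40
drop duplicate product (keep=first):
   product  revenue
10   Panel      886
0    Cable      381
11  Sensor      308
2   Gadget      265
3    Gizmo       68
take 2 rows with smallest revenue:
  product  revenue
3   Gizmo       68
2  Gadget      265
add column revenue_x4 = t['revenue'] * 4:
  product  revenue  revenue_x4
3   Gizmo       68         272
2  Gadget      265        1060
Finally, sum of column 'revenue_x4' = 1332.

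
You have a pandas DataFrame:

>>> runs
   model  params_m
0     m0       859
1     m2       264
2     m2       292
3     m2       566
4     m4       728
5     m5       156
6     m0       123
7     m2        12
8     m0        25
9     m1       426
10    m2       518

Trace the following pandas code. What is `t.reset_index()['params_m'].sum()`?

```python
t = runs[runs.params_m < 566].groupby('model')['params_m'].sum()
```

filter rows where params_m < 566:
   model  params_m
1     m2       264
2     m2       292
5     m5       156
6     m0       123
7     m2        12
8     m0        25
9     m1       426
10    m2       518
group by model, sum of params_m:
model
m0     148
m1     426
m2    1086
m5     156
Name: params_m, dtype: int64
reset_index():
  model  params_m
0    m0       148
1    m1       426
2    m2      1086
3    m5       156

1816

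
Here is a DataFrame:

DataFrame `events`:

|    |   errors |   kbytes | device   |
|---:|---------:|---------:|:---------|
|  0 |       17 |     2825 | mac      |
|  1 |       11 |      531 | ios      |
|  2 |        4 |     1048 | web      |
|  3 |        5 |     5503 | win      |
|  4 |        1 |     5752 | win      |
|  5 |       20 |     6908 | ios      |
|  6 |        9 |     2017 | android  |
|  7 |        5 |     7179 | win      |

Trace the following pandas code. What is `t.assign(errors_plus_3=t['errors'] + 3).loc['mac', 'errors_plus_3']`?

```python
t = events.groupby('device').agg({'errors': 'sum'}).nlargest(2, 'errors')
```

20

group by device, sum of errors:
         errors
device         
android       9
ios          31
mac          17
web           4
win          11
take 2 rows with largest errors:
        errors
device        
ios         31
mac         17
add column errors_plus_3 = t['errors'] + 3:
        errors  errors_plus_3
device                       
ios         31             34
mac         17             20
Taking the value at row 'mac', column 'errors_plus_3' gives 20.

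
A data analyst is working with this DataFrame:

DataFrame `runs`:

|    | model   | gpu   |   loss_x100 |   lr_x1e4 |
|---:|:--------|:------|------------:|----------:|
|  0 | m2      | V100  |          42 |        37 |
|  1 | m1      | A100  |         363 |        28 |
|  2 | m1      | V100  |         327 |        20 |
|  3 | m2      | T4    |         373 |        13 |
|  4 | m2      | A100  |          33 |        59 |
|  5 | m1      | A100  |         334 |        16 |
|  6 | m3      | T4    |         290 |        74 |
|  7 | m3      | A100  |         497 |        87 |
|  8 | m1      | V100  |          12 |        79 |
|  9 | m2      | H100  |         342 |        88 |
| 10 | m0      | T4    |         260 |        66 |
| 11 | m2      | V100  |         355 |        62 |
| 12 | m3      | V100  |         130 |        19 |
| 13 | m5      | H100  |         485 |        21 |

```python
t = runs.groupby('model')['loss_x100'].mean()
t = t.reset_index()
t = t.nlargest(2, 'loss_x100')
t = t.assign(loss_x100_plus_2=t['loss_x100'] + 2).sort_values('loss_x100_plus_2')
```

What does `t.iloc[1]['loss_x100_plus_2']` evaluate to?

group by model, mean of loss_x100:
model
m0    260.000000
m1    259.000000
m2    229.000000
m3    305.666667
m5    485.000000
Name: loss_x100, dtype: float64
reset_index():
  model   loss_x100
0    m0  260.000000
1    m1  259.000000
2    m2  229.000000
3    m3  305.666667
4    m5  485.000000
take 2 rows with largest loss_x100:
  model   loss_x100
4    m5  485.000000
3    m3  305.666667
add column loss_x100_plus_2 = t['loss_x100'] + 2:
  model   loss_x100  loss_x100_plus_2
4    m5  485.000000        487.000000
3    m3  305.666667        307.666667
sort by loss_x100_plus_2:
  model   loss_x100  loss_x100_plus_2
3    m3  305.666667        307.666667
4    m5  485.000000        487.000000
Reading off the value at position 1, column 'loss_x100_plus_2', we get 487.0.

487.0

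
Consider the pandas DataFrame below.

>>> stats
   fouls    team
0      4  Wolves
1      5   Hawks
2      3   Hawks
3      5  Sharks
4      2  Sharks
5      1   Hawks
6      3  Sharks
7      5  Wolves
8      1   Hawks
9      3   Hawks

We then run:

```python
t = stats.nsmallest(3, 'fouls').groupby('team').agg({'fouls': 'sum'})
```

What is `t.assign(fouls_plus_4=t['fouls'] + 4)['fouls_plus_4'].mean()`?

6.0

take 3 rows with smallest fouls:
   fouls    team
5      1   Hawks
8      1   Hawks
4      2  Sharks
group by team, sum of fouls:
        fouls
team         
Hawks       2
Sharks      2
add column fouls_plus_4 = t['fouls'] + 4:
        fouls  fouls_plus_4
team                       
Hawks       2             6
Sharks      2             6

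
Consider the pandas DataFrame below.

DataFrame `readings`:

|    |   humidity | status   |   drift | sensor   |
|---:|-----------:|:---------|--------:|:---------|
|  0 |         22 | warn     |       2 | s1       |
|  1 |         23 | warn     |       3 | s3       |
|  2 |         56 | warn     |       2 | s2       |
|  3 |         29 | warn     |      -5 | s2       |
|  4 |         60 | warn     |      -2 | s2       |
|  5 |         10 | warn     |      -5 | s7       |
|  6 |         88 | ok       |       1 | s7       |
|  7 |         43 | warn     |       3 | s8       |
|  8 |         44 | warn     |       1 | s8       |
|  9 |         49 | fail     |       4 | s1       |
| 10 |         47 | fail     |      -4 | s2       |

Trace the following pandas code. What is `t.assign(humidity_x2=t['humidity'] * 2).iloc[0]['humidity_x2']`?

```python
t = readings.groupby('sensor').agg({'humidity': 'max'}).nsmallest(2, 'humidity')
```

46

group by sensor, max of humidity:
        humidity
sensor          
s1            49
s2            60
s3            23
s7            88
s8            44
take 2 rows with smallest humidity:
        humidity
sensor          
s3            23
s8            44
add column humidity_x2 = t['humidity'] * 2:
        humidity  humidity_x2
sensor                       
s3            23           46
s8            44           88
Taking the value at position 0, column 'humidity_x2' gives 46.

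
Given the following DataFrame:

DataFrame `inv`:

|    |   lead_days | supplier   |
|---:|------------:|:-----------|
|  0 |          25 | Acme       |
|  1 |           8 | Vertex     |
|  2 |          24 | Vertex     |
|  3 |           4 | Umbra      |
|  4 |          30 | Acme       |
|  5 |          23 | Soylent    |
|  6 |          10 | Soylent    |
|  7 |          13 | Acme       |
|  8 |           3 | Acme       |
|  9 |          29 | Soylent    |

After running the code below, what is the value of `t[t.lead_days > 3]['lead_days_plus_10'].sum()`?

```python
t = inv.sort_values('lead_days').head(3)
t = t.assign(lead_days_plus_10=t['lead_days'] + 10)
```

32

sort by lead_days:
   lead_days supplier
8          3     Acme
3          4    Umbra
1          8   Vertex
6         10  Soylent
7         13     Acme
5         23  Soylent
2         24   Vertex
0         25     Acme
9         29  Soylent
4         30     Acme
take first 3 rows:
   lead_days supplier
8          3     Acme
3          4    Umbra
1          8   Vertex
add column lead_days_plus_10 = t['lead_days'] + 10:
   lead_days supplier  lead_days_plus_10
8          3     Acme                 13
3          4    Umbra                 14
1          8   Vertex                 18
filter rows where lead_days > 3:
   lead_days supplier  lead_days_plus_10
3          4    Umbra                 14
1          8   Vertex                 18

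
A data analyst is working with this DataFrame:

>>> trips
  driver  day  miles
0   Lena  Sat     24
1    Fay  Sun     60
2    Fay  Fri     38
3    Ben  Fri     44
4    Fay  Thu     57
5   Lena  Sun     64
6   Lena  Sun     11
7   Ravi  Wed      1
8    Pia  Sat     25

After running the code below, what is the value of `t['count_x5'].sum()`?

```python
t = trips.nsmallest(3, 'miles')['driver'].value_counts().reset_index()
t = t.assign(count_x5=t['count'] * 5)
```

take 3 rows with smallest miles:
  driver  day  miles
7   Ravi  Wed      1
6   Lena  Sun     11
0   Lena  Sat     24
value_counts of driver:
driver
Lena    2
Ravi    1
Name: count, dtype: int64
reset_index():
  driver  count
0   Lena      2
1   Ravi      1
add column count_x5 = t['count'] * 5:
  driver  count  count_x5
0   Lena      2        10
1   Ravi      1         5
Taking the sum of column 'count_x5' gives 15.

15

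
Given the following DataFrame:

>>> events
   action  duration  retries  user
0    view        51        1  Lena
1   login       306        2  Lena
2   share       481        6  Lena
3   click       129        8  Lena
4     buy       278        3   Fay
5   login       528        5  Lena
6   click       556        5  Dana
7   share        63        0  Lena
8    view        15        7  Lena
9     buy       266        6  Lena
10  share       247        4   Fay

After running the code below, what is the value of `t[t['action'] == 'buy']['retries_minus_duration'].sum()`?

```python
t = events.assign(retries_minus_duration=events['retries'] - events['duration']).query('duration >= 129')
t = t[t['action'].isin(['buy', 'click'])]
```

add column retries_minus_duration = events['retries'] - events['duration']:
   action  duration  retries  user  retries_minus_duration
0    view        51        1  Lena                     -50
1   login       306        2  Lena                    -304
2   share       481        6  Lena                    -475
3   click       129        8  Lena                    -121
4     buy       278        3   Fay                    -275
5   login       528        5  Lena                    -523
6   click       556        5  Dana                    -551
7   share        63        0  Lena                     -63
8    view        15        7  Lena                      -8
9     buy       266        6  Lena                    -260
10  share       247        4   Fay                    -243
filter rows where duration >= 129:
   action  duration  retries  user  retries_minus_duration
1   login       306        2  Lena                    -304
2   share       481        6  Lena                    -475
3   click       129        8  Lena                    -121
4     buy       278        3   Fay                    -275
5   login       528        5  Lena                    -523
6   click       556        5  Dana                    -551
9     buy       266        6  Lena                    -260
10  share       247        4   Fay                    -243
filter rows where action in ['buy', 'click']:
  action  duration  retries  user  retries_minus_duration
3  click       129        8  Lena                    -121
4    buy       278        3   Fay                    -275
6  click       556        5  Dana                    -551
9    buy       266        6  Lena                    -260
filter rows where action == 'buy':
  action  duration  retries  user  retries_minus_duration
4    buy       278        3   Fay                    -275
9    buy       266        6  Lena                    -260
Taking the sum of column 'retries_minus_duration' gives -535.

-535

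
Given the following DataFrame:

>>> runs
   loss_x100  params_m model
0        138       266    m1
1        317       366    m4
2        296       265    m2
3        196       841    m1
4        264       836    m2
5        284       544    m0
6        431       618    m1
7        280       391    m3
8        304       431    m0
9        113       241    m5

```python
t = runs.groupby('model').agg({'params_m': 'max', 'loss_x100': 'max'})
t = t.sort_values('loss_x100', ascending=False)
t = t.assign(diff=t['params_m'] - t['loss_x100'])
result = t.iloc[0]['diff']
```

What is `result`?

410

group by model: max(params_m), max(loss_x100):
       params_m  loss_x100
model                     
m0          544        304
m1          841        431
m2          836        296
m3          391        280
m4          366        317
m5          241        113
sort by loss_x100 descending:
       params_m  loss_x100
model                     
m1          841        431
m4          366        317
m0          544        304
m2          836        296
m3          391        280
m5          241        113
add column diff = t['params_m'] - t['loss_x100']:
       params_m  loss_x100  diff
model                           
m1          841        431   410
m4          366        317    49
m0          544        304   240
m2          836        296   540
m3          391        280   111
m5          241        113   128
Reading off the value at position 0, column 'diff', we get 410.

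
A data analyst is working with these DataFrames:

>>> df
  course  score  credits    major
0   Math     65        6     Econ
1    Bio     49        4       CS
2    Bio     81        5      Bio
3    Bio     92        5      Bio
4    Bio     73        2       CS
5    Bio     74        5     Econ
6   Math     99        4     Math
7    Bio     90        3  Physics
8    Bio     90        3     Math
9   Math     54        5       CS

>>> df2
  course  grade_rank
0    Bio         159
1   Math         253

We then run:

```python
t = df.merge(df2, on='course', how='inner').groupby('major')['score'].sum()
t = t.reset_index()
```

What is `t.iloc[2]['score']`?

139

merge on 'course' (how='inner') → 10 rows:
  course  score  credits    major  grade_rank
0   Math     65        6     Econ         253
1    Bio     49        4       CS         159
2    Bio     81        5      Bio         159
3    Bio     92        5      Bio         159
4    Bio     73        2       CS         159
5    Bio     74        5     Econ         159
6   Math     99        4     Math         253
7    Bio     90        3  Physics         159
8    Bio     90        3     Math         159
9   Math     54        5       CS         253
group by major, sum of score:
major
Bio        173
CS         176
Econ       139
Math       189
Physics     90
Name: score, dtype: int64
reset_index():
     major  score
0      Bio    173
1       CS    176
2     Econ    139
3     Math    189
4  Physics     90
Taking the value at position 2, column 'score' gives 139.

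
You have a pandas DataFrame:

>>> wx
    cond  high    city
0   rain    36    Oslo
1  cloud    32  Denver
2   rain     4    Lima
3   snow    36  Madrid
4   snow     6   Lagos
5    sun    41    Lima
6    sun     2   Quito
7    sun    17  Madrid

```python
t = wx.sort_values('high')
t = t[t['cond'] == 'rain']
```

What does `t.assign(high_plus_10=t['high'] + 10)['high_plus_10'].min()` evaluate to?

14

sort by high:
    cond  high    city
6    sun     2   Quito
2   rain     4    Lima
4   snow     6   Lagos
7    sun    17  Madrid
1  cloud    32  Denver
0   rain    36    Oslo
3   snow    36  Madrid
5    sun    41    Lima
filter rows where cond == 'rain':
   cond  high  city
2  rain     4  Lima
0  rain    36  Oslo
add column high_plus_10 = t['high'] + 10:
   cond  high  city  high_plus_10
2  rain     4  Lima            14
0  rain    36  Oslo            46
Hence 14.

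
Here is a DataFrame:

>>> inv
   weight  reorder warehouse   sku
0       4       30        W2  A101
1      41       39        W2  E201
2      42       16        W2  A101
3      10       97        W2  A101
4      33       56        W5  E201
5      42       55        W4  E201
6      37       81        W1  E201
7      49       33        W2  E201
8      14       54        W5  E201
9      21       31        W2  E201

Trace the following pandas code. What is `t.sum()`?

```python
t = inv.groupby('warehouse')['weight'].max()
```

161

group by warehouse, max of weight:
warehouse
W1    37
W2    49
W4    42
W5    33
Name: weight, dtype: int64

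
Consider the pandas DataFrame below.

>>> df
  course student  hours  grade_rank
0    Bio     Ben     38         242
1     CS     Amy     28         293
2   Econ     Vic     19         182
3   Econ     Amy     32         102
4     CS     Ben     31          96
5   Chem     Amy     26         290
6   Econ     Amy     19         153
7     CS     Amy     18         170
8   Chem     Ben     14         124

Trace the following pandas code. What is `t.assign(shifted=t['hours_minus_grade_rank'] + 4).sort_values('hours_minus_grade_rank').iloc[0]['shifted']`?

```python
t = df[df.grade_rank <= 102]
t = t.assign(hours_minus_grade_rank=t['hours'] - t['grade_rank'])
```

-66

filter rows where grade_rank <= 102:
  course student  hours  grade_rank
3   Econ     Amy     32         102
4     CS     Ben     31          96
add column hours_minus_grade_rank = t['hours'] - t['grade_rank']:
  course student  hours  grade_rank  hours_minus_grade_rank
3   Econ     Amy     32         102                     -70
4     CS     Ben     31          96                     -65
add column shifted = t['hours_minus_grade_rank'] + 4:
  course student  hours  grade_rank  hours_minus_grade_rank  shifted
3   Econ     Amy     32         102                     -70      -66
4     CS     Ben     31          96                     -65      -61
sort by hours_minus_grade_rank:
  course student  hours  grade_rank  hours_minus_grade_rank  shifted
3   Econ     Amy     32         102                     -70      -66
4     CS     Ben     31          96                     -65      -61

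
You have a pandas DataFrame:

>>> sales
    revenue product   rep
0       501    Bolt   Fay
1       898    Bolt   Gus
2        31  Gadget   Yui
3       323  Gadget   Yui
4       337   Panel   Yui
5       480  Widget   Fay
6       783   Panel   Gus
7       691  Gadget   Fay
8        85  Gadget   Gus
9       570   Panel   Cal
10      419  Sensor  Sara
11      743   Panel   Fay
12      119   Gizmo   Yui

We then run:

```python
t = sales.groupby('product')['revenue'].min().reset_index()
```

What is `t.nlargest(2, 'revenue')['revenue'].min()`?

group by product, min of revenue:
product
Bolt      501
Gadget     31
Gizmo     119
Panel     337
Sensor    419
Widget    480
Name: revenue, dtype: int64
reset_index():
  product  revenue
0    Bolt      501
1  Gadget       31
2   Gizmo      119
3   Panel      337
4  Sensor      419
5  Widget      480
take 2 rows with largest revenue:
  product  revenue
0    Bolt      501
5  Widget      480
Finally, min of column 'revenue' = 480.

480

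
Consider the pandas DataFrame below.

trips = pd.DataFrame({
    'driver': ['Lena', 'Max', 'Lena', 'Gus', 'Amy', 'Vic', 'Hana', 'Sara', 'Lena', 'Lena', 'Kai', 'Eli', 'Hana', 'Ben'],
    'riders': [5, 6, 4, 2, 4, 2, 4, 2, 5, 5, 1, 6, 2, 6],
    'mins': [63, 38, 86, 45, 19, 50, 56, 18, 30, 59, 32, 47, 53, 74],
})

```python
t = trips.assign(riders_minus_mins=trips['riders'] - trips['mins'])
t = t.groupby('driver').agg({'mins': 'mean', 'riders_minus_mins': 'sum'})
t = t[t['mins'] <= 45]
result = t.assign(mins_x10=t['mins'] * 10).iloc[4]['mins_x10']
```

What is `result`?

180.0

add column riders_minus_mins = trips['riders'] - trips['mins']:
   driver  riders  mins  riders_minus_mins
0    Lena       5    63                -58
1     Max       6    38                -32
2    Lena       4    86                -82
3     Gus       2    45                -43
4     Amy       4    19                -15
5     Vic       2    50                -48
6    Hana       4    56                -52
7    Sara       2    18                -16
8    Lena       5    30                -25
9    Lena       5    59                -54
10    Kai       1    32                -31
11    Eli       6    47                -41
12   Hana       2    53                -51
13    Ben       6    74                -68
group by driver: mean(mins), sum(riders_minus_mins):
        mins  riders_minus_mins
driver                         
Amy     19.0                -15
Ben     74.0                -68
Eli     47.0                -41
Gus     45.0                -43
Hana    54.5               -103
Kai     32.0                -31
Lena    59.5               -219
Max     38.0                -32
Sara    18.0                -16
Vic     50.0                -48
filter rows where mins <= 45:
        mins  riders_minus_mins
driver                         
Amy     19.0                -15
Gus     45.0                -43
Kai     32.0                -31
Max     38.0                -32
Sara    18.0                -16
add column mins_x10 = t['mins'] * 10:
        mins  riders_minus_mins  mins_x10
driver                                   
Amy     19.0                -15     190.0
Gus     45.0                -43     450.0
Kai     32.0                -31     320.0
Max     38.0                -32     380.0
Sara    18.0                -16     180.0
Then the value at position 4, column 'mins_x10': 180.0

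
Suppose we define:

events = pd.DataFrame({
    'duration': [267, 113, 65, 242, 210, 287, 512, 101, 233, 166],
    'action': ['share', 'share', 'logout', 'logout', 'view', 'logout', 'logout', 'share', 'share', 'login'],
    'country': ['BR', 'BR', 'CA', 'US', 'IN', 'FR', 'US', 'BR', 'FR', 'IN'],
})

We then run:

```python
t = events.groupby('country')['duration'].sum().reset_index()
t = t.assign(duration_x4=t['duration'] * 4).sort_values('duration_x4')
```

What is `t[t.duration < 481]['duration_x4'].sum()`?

1764

group by country, sum of duration:
country
BR    481
CA     65
FR    520
IN    376
US    754
Name: duration, dtype: int64
reset_index():
  country  duration
0      BR       481
1      CA        65
2      FR       520
3      IN       376
4      US       754
add column duration_x4 = t['duration'] * 4:
  country  duration  duration_x4
0      BR       481         1924
1      CA        65          260
2      FR       520         2080
3      IN       376         1504
4      US       754         3016
sort by duration_x4:
  country  duration  duration_x4
1      CA        65          260
3      IN       376         1504
0      BR       481         1924
2      FR       520         2080
4      US       754         3016
filter rows where duration < 481:
  country  duration  duration_x4
1      CA        65          260
3      IN       376         1504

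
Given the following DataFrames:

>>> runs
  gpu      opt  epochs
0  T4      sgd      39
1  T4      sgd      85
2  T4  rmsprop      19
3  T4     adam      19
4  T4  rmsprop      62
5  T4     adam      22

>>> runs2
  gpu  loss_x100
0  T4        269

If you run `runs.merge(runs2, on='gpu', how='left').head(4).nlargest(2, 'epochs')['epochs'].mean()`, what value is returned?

62.0

merge on 'gpu' (how='left') → 6 rows:
  gpu      opt  epochs  loss_x100
0  T4      sgd      39        269
1  T4      sgd      85        269
2  T4  rmsprop      19        269
3  T4     adam      19        269
4  T4  rmsprop      62        269
5  T4     adam      22        269
take first 4 rows:
  gpu      opt  epochs  loss_x100
0  T4      sgd      39        269
1  T4      sgd      85        269
2  T4  rmsprop      19        269
3  T4     adam      19        269
take 2 rows with largest epochs:
  gpu  opt  epochs  loss_x100
1  T4  sgd      85        269
0  T4  sgd      39        269
The mean of column 'epochs' is 62.0.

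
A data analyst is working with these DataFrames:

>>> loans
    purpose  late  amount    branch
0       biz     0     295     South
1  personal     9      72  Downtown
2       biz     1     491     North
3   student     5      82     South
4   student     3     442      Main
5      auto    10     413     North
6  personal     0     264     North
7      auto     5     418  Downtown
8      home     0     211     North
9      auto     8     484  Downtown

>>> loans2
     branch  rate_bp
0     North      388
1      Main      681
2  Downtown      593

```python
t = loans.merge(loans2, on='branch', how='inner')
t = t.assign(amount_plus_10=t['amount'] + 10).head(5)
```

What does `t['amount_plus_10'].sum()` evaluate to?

merge on 'branch' (how='inner') → 8 rows:
    purpose  late  amount    branch  rate_bp
0  personal     9      72  Downtown      593
1       biz     1     491     North      388
2   student     3     442      Main      681
3      auto    10     413     North      388
4  personal     0     264     North      388
5      auto     5     418  Downtown      593
6      home     0     211     North      388
7      auto     8     484  Downtown      593
add column amount_plus_10 = t['amount'] + 10:
    purpose  late  amount    branch  rate_bp  amount_plus_10
0  personal     9      72  Downtown      593              82
1       biz     1     491     North      388             501
2   student     3     442      Main      681             452
3      auto    10     413     North      388             423
4  personal     0     264     North      388             274
5      auto     5     418  Downtown      593             428
6      home     0     211     North      388             221
7      auto     8     484  Downtown      593             494
take first 5 rows:
    purpose  late  amount    branch  rate_bp  amount_plus_10
0  personal     9      72  Downtown      593              82
1       biz     1     491     North      388             501
2   student     3     442      Main      681             452
3      auto    10     413     North      388             423
4  personal     0     264     North      388             274

1732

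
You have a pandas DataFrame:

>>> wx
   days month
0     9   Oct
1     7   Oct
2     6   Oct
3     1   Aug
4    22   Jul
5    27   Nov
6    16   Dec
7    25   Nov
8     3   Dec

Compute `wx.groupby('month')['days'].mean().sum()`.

group by month, mean of days:
month
Aug     1.000000
Dec     9.500000
Jul    22.000000
Nov    26.000000
Oct     7.333333
Name: days, dtype: float64
Then the sum of the resulting series: 65.8333333333

65.8333333333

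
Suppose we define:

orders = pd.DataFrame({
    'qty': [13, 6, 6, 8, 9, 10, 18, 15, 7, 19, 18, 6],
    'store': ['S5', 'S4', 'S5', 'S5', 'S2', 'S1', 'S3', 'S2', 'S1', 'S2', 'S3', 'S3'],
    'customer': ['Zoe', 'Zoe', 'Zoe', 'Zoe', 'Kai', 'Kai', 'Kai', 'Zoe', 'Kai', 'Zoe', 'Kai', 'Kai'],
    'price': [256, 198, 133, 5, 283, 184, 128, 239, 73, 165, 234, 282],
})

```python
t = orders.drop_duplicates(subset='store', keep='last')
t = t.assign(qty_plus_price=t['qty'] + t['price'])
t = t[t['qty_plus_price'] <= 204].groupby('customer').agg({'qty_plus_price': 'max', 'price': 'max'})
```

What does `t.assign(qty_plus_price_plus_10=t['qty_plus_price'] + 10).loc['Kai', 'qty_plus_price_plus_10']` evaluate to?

90

drop duplicate store (keep=last):
    qty store customer  price
1     6    S4      Zoe    198
3     8    S5      Zoe      5
8     7    S1      Kai     73
9    19    S2      Zoe    165
11    6    S3      Kai    282
add column qty_plus_price = t['qty'] + t['price']:
    qty store customer  price  qty_plus_price
1     6    S4      Zoe    198             204
3     8    S5      Zoe      5              13
8     7    S1      Kai     73              80
9    19    S2      Zoe    165             184
11    6    S3      Kai    282             288
filter rows where qty_plus_price <= 204:
   qty store customer  price  qty_plus_price
1    6    S4      Zoe    198             204
3    8    S5      Zoe      5              13
8    7    S1      Kai     73              80
9   19    S2      Zoe    165             184
group by customer: max(qty_plus_price), max(price):
          qty_plus_price  price
customer                       
Kai                   80     73
Zoe                  204    198
add column qty_plus_price_plus_10 = t['qty_plus_price'] + 10:
          qty_plus_price  price  qty_plus_price_plus_10
customer                                               
Kai                   80     73                      90
Zoe                  204    198                     214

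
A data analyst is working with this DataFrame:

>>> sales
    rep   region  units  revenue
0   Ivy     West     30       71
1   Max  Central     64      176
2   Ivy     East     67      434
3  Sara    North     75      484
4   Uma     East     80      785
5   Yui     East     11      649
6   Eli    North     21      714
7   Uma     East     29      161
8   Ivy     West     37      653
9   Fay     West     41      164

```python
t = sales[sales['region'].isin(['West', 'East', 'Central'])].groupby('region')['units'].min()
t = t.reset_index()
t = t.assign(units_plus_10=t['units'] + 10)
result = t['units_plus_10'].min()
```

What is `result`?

21

filter rows where region in ['West', 'East', 'Central']:
   rep   region  units  revenue
0  Ivy     West     30       71
1  Max  Central     64      176
2  Ivy     East     67      434
4  Uma     East     80      785
5  Yui     East     11      649
7  Uma     East     29      161
8  Ivy     West     37      653
9  Fay     West     41      164
group by region, min of units:
region
Central    64
East       11
West       30
Name: units, dtype: int64
reset_index():
    region  units
0  Central     64
1     East     11
2     West     30
add column units_plus_10 = t['units'] + 10:
    region  units  units_plus_10
0  Central     64             74
1     East     11             21
2     West     30             40
Then the min of column 'units_plus_10': 21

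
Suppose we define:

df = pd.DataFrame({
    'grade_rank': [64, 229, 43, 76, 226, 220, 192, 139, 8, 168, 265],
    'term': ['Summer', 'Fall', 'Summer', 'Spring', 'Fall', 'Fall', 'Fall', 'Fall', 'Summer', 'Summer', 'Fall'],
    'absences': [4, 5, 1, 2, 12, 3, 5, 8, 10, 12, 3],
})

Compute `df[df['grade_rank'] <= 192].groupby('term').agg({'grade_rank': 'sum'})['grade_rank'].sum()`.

filter rows where grade_rank <= 192:
   grade_rank    term  absences
0          64  Summer         4
2          43  Summer         1
3          76  Spring         2
6         192    Fall         5
7         139    Fall         8
8           8  Summer        10
9         168  Summer        12
group by term, sum of grade_rank:
        grade_rank
term              
Fall           331
Spring          76
Summer         283
Finally, sum of column 'grade_rank' = 690.

690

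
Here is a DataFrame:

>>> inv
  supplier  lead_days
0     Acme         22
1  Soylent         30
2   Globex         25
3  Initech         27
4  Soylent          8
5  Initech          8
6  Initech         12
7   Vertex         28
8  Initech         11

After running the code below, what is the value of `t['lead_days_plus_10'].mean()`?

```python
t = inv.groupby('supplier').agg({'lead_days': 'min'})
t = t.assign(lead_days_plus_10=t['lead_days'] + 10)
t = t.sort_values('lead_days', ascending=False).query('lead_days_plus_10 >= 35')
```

group by supplier, min of lead_days:
          lead_days
supplier           
Acme             22
Globex           25
Initech           8
Soylent           8
Vertex           28
add column lead_days_plus_10 = t['lead_days'] + 10:
          lead_days  lead_days_plus_10
supplier                              
Acme             22                 32
Globex           25                 35
Initech           8                 18
Soylent           8                 18
Vertex           28                 38
sort by lead_days descending:
          lead_days  lead_days_plus_10
supplier                              
Vertex           28                 38
Globex           25                 35
Acme             22                 32
Initech           8                 18
Soylent           8                 18
filter rows where lead_days_plus_10 >= 35:
          lead_days  lead_days_plus_10
supplier                              
Vertex           28                 38
Globex           25                 35

36.5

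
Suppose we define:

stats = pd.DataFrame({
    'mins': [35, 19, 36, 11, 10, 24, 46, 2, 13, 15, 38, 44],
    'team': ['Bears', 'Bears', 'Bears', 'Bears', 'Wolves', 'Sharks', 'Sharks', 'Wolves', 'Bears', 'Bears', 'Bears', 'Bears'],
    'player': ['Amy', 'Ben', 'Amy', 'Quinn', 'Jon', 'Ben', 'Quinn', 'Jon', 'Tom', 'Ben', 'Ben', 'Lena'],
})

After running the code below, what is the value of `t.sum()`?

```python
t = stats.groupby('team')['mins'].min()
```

group by team, min of mins:
team
Bears     11
Sharks    24
Wolves     2
Name: mins, dtype: int64
Reading off the sum of the resulting series, we get 37.

37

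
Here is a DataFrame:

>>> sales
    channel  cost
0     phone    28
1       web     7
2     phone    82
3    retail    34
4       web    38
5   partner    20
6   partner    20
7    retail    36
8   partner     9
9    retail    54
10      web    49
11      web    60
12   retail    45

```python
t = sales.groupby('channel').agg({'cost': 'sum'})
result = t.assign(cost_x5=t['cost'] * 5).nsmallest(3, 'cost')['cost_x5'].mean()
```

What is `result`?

521.666666667

group by channel, sum of cost:
         cost
channel      
partner    49
phone     110
retail    169
web       154
add column cost_x5 = t['cost'] * 5:
         cost  cost_x5
channel               
partner    49      245
phone     110      550
retail    169      845
web       154      770
take 3 rows with smallest cost:
         cost  cost_x5
channel               
partner    49      245
phone     110      550
web       154      770
mean of column 'cost_x5' → 521.666666667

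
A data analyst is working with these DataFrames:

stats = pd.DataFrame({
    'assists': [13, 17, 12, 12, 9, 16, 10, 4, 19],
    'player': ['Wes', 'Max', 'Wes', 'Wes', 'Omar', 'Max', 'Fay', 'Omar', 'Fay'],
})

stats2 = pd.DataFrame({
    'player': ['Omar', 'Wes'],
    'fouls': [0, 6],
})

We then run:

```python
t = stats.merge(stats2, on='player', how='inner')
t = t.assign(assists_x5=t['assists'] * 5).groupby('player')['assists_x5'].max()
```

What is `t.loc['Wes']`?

65

merge on 'player' (how='inner') → 5 rows:
   assists player  fouls
0       13    Wes      6
1       12    Wes      6
2       12    Wes      6
3        9   Omar      0
4        4   Omar      0
add column assists_x5 = t['assists'] * 5:
   assists player  fouls  assists_x5
0       13    Wes      6          65
1       12    Wes      6          60
2       12    Wes      6          60
3        9   Omar      0          45
4        4   Omar      0          20
group by player, max of assists_x5:
player
Omar    45
Wes     65
Name: assists_x5, dtype: int64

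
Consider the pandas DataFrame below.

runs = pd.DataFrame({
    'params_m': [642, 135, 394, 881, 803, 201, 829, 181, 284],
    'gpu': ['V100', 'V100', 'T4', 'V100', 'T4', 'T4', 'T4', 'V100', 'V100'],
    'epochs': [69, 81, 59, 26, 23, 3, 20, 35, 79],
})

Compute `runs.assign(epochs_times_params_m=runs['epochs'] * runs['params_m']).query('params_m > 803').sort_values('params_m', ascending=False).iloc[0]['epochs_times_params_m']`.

add column epochs_times_params_m = runs['epochs'] * runs['params_m']:
   params_m   gpu  epochs  epochs_times_params_m
0       642  V100      69                  44298
1       135  V100      81                  10935
2       394    T4      59                  23246
3       881  V100      26                  22906
4       803    T4      23                  18469
5       201    T4       3                    603
6       829    T4      20                  16580
7       181  V100      35                   6335
8       284  V100      79                  22436
filter rows where params_m > 803:
   params_m   gpu  epochs  epochs_times_params_m
3       881  V100      26                  22906
6       829    T4      20                  16580
sort by params_m descending:
   params_m   gpu  epochs  epochs_times_params_m
3       881  V100      26                  22906
6       829    T4      20                  16580
Taking the value at position 0, column 'epochs_times_params_m' gives 22906.

22906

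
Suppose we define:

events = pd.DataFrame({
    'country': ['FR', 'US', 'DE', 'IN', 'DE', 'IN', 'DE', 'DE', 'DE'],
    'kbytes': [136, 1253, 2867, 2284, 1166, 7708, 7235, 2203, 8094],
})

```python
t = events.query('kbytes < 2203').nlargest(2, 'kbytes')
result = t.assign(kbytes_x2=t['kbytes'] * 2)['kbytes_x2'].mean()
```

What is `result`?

2419.0

filter rows where kbytes < 2203:
  country  kbytes
0      FR     136
1      US    1253
4      DE    1166
take 2 rows with largest kbytes:
  country  kbytes
1      US    1253
4      DE    1166
add column kbytes_x2 = t['kbytes'] * 2:
  country  kbytes  kbytes_x2
1      US    1253       2506
4      DE    1166       2332
Hence 2419.0.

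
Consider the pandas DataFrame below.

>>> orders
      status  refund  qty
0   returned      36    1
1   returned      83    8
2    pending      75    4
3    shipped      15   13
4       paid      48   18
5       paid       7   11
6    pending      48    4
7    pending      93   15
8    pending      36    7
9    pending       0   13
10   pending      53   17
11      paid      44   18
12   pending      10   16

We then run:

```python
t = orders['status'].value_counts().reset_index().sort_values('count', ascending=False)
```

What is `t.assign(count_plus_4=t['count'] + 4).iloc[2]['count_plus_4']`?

6

value_counts of status:
status
pending     7
paid        3
returned    2
shipped     1
Name: count, dtype: int64
reset_index():
     status  count
0   pending      7
1      paid      3
2  returned      2
3   shipped      1
sort by count descending:
     status  count
0   pending      7
1      paid      3
2  returned      2
3   shipped      1
add column count_plus_4 = t['count'] + 4:
     status  count  count_plus_4
0   pending      7            11
1      paid      3             7
2  returned      2             6
3   shipped      1             5
The value at position 2, column 'count_plus_4' is 6.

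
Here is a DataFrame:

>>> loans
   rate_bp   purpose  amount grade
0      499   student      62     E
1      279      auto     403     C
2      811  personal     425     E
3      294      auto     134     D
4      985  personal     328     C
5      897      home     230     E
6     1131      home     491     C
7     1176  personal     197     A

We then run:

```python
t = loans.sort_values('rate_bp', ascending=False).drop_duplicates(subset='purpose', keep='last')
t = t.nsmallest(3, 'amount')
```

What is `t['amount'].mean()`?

231.666666667

sort by rate_bp descending:
   rate_bp   purpose  amount grade
7     1176  personal     197     A
6     1131      home     491     C
4      985  personal     328     C
5      897      home     230     E
2      811  personal     425     E
0      499   student      62     E
3      294      auto     134     D
1      279      auto     403     C
drop duplicate purpose (keep=last):
   rate_bp   purpose  amount grade
5      897      home     230     E
2      811  personal     425     E
0      499   student      62     E
1      279      auto     403     C
take 3 rows with smallest amount:
   rate_bp  purpose  amount grade
0      499  student      62     E
5      897     home     230     E
1      279     auto     403     C
mean of column 'amount' → 231.666666667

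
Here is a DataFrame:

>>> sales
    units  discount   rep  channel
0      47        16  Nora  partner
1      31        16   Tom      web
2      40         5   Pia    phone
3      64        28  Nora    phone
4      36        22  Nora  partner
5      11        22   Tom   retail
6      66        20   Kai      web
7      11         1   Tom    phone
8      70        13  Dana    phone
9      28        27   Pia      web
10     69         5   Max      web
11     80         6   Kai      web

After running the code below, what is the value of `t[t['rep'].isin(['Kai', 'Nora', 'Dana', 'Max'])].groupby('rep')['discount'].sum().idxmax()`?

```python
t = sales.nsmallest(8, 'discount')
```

Kai

take 8 rows with smallest discount:
    units  discount   rep  channel
7      11         1   Tom    phone
2      40         5   Pia    phone
10     69         5   Max      web
11     80         6   Kai      web
8      70        13  Dana    phone
0      47        16  Nora  partner
1      31        16   Tom      web
6      66        20   Kai      web
filter rows where rep in ['Kai', 'Nora', 'Dana', 'Max']:
    units  discount   rep  channel
10     69         5   Max      web
11     80         6   Kai      web
8      70        13  Dana    phone
0      47        16  Nora  partner
6      66        20   Kai      web
group by rep, sum of discount:
rep
Dana    13
Kai     26
Max      5
Nora    16
Name: discount, dtype: int64
Finally, label with the largest value = Kai.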